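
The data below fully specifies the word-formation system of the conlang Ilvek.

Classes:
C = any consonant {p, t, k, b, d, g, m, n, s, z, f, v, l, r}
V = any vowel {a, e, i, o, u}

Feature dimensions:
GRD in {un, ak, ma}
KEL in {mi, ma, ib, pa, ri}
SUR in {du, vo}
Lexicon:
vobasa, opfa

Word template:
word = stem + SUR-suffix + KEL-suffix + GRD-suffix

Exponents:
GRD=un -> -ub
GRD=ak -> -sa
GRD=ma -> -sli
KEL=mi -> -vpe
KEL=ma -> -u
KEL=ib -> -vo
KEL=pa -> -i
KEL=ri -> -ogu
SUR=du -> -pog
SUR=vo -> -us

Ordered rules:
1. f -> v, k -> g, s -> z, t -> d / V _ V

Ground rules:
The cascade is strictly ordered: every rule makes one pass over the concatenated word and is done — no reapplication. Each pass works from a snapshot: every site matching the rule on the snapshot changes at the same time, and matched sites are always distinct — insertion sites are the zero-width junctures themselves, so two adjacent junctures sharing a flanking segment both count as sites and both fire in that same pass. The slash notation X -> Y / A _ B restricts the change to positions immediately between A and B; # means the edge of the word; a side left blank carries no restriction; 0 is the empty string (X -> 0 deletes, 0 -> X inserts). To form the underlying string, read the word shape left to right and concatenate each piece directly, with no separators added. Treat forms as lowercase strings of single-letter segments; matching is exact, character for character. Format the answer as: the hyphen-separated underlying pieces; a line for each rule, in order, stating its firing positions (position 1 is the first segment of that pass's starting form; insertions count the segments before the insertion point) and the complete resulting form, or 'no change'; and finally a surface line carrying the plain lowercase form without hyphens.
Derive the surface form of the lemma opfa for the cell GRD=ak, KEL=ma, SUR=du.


underlying: opfa-pog-u-sa
1. f -> v, k -> g, s -> z, t -> d / V _ V: fires at position(s) 9: opfapoguza
surface: opfapoguza


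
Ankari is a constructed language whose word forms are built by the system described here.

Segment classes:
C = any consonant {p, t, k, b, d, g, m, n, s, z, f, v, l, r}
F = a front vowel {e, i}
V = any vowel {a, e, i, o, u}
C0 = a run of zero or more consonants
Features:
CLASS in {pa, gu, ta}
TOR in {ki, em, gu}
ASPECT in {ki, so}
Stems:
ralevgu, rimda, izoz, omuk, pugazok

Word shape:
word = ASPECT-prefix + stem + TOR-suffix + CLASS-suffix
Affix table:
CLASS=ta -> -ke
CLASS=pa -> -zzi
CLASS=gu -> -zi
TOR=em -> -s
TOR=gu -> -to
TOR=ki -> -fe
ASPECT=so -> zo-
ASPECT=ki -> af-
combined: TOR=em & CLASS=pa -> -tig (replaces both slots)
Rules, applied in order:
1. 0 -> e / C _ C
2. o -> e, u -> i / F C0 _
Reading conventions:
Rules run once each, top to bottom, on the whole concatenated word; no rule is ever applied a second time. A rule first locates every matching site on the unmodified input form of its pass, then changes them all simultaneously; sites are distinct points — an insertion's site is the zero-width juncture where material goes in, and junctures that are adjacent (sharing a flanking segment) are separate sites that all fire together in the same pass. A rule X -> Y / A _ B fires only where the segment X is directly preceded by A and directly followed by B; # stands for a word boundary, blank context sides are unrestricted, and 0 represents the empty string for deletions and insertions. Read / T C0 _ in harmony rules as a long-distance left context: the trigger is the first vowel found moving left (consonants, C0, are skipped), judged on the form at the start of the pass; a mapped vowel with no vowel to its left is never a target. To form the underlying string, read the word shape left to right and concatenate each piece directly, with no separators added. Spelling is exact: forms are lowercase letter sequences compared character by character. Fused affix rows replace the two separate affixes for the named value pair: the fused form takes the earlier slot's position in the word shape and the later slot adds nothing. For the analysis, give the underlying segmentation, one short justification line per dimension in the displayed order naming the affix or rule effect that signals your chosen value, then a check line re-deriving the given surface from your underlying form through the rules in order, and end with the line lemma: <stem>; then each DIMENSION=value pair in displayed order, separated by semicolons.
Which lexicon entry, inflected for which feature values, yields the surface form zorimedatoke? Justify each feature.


underlying: zo-rimda-to-ke
CLASS=ta - signalled by the affix -ke
TOR=gu - signalled by the affix -to
ASPECT=so - signalled by the affix zo-
check: zorimdatoke -> zorimedatoke -> zorimedatoke
lemma: rimda; CLASS=ta; TOR=gu; ASPECT=so


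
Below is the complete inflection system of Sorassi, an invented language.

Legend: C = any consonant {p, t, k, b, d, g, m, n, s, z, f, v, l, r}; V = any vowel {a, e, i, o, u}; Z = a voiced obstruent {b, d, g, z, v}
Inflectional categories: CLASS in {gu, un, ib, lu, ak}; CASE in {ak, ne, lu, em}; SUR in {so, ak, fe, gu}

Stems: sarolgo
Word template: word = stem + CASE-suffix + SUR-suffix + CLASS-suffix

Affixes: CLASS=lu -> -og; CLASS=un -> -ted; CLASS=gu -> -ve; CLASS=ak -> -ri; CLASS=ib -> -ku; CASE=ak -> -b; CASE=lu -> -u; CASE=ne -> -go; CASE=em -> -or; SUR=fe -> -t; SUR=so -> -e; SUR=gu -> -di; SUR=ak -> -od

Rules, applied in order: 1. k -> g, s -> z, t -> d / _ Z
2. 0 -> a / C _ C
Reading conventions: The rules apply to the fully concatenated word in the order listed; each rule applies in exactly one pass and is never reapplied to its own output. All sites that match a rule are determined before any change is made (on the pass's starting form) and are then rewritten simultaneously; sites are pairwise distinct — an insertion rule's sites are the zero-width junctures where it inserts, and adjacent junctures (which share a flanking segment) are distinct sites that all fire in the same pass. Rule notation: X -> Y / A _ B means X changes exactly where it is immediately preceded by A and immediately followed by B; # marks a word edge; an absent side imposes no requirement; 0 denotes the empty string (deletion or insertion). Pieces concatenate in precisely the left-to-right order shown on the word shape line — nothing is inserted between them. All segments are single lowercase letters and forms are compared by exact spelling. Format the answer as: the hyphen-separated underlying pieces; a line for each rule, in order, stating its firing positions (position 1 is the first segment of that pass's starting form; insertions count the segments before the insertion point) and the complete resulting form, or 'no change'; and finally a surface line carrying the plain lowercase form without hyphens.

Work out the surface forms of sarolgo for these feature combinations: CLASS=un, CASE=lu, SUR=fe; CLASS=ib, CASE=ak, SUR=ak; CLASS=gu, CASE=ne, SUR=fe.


cell CLASS=un, CASE=lu, SUR=fe:
underlying: sarolgo-u-t-ted
1. k -> g, s -> z, t -> d / _ Z: no change
2. 0 -> a / C _ C: inserts after position(s) 5, 9: sarolagoutated
surface: sarolagoutated

cell CLASS=ib, CASE=ak, SUR=ak:
underlying: sarolgo-b-od-ku
1. k -> g, s -> z, t -> d / _ Z: no change
2. 0 -> a / C _ C: inserts after position(s) 5, 10: sarolagobodaku
surface: sarolagobodaku

cell CLASS=gu, CASE=ne, SUR=fe:
underlying: sarolgo-go-t-ve
1. k -> g, s -> z, t -> d / _ Z: fires at position(s) 10: sarolgogodve
2. 0 -> a / C _ C: inserts after position(s) 5, 10: sarolagogodave
surface: sarolagogodave


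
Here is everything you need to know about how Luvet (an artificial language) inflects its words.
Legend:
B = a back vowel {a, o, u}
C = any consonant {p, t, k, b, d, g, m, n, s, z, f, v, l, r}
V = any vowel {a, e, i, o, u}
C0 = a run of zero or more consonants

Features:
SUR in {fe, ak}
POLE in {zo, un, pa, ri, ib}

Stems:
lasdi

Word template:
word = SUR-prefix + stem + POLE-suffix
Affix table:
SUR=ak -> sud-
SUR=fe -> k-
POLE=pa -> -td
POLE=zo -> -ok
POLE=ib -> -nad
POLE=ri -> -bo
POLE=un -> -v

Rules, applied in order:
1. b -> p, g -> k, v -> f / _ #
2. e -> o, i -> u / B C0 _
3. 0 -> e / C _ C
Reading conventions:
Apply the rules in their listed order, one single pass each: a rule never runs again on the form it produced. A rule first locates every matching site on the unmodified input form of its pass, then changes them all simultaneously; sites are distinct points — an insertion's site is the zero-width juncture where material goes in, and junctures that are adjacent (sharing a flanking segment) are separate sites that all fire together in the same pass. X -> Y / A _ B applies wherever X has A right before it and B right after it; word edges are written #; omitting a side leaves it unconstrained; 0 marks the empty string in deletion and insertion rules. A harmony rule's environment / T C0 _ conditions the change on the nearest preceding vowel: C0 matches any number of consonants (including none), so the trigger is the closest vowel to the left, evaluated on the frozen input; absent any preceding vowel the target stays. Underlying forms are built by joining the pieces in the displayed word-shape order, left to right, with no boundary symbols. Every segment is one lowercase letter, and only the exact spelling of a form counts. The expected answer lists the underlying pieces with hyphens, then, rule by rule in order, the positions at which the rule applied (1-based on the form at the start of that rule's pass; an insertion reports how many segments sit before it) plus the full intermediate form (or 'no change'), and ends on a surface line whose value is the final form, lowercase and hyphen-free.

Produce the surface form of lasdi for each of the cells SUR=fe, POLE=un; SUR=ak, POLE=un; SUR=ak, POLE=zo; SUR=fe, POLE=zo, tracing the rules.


cell SUR=fe, POLE=un:
underlying: k-lasdi-v
1. b -> p, g -> k, v -> f / _ #: fires at position(s) 7: klasdif
2. e -> o, i -> u / B C0 _: fires at position(s) 6: klasduf
3. 0 -> e / C _ C: inserts after position(s) 1, 4: kelaseduf
surface: kelaseduf

cell SUR=ak, POLE=un:
underlying: sud-lasdi-v
1. b -> p, g -> k, v -> f / _ #: fires at position(s) 9: sudlasdif
2. e -> o, i -> u / B C0 _: fires at position(s) 8: sudlasduf
3. 0 -> e / C _ C: inserts after position(s) 3, 6: sudelaseduf
surface: sudelaseduf

cell SUR=ak, POLE=zo:
underlying: sud-lasdi-ok
1. b -> p, g -> k, v -> f / _ #: no change
2. e -> o, i -> u / B C0 _: fires at position(s) 8: sudlasduok
3. 0 -> e / C _ C: inserts after position(s) 3, 6: sudelaseduok
surface: sudelaseduok

cell SUR=fe, POLE=zo:
underlying: k-lasdi-ok
1. b -> p, g -> k, v -> f / _ #: no change
2. e -> o, i -> u / B C0 _: fires at position(s) 6: klasduok
3. 0 -> e / C _ C: inserts after position(s) 1, 4: kelaseduok
surface: kelaseduok


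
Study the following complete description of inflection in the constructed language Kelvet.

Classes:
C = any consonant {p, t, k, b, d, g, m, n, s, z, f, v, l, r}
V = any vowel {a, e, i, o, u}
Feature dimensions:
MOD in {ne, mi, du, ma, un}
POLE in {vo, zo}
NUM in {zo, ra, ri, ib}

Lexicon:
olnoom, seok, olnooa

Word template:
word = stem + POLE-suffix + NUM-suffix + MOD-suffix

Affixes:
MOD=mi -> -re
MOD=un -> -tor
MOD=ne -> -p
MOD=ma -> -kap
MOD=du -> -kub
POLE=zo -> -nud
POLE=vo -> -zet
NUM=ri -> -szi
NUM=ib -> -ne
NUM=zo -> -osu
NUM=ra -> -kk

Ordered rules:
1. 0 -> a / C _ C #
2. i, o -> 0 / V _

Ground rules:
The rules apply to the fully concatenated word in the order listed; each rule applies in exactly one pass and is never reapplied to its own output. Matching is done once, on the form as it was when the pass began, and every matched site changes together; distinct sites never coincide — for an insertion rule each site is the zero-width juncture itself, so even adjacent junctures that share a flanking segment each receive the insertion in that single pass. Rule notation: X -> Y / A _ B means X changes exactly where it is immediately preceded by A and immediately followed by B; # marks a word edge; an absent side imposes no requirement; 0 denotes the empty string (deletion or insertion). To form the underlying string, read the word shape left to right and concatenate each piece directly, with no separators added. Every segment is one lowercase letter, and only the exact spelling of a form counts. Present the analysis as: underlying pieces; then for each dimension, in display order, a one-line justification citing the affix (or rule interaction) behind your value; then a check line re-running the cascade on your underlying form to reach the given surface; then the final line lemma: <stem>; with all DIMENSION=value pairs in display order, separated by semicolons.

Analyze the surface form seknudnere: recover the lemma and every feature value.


underlying: seok-nud-ne-re
MOD=mi - signalled by the affix -re
POLE=zo - signalled by the affix -nud
NUM=ib - signalled by the affix -ne
check: seoknudnere -> seoknudnere -> seknudnere
lemma: seok; MOD=mi; POLE=zo; NUM=ib


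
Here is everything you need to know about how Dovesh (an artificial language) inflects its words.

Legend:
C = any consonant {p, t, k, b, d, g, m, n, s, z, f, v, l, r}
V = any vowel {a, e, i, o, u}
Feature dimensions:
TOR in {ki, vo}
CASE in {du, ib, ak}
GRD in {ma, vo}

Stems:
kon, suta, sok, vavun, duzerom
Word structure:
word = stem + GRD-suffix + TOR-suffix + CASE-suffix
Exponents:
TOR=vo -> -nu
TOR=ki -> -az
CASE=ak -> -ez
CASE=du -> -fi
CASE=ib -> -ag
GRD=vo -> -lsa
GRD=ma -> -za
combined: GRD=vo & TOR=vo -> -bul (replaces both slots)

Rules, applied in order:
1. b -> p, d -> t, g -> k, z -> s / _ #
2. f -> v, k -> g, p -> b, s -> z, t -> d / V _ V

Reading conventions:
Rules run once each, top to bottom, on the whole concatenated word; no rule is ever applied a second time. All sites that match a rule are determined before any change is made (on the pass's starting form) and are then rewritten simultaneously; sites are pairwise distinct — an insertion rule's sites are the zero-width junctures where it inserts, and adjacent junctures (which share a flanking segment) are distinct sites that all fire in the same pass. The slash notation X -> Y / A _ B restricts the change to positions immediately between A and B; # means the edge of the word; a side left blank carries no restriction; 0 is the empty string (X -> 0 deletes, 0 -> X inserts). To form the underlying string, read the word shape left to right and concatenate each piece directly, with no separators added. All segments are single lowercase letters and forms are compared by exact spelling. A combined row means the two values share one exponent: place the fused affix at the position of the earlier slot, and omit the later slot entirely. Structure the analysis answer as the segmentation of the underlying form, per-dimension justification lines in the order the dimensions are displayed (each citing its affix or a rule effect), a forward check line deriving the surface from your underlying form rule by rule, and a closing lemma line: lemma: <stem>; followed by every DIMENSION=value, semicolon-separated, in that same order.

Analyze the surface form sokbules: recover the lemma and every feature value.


underlying: sok-bul-ez
TOR=vo - signalled by the combined affix row
CASE=ak - signalled by the affix -ez
GRD=vo - signalled by the combined affix row
check: sokbulez -> sokbules -> sokbules
lemma: sok; TOR=vo; CASE=ak; GRD=vo


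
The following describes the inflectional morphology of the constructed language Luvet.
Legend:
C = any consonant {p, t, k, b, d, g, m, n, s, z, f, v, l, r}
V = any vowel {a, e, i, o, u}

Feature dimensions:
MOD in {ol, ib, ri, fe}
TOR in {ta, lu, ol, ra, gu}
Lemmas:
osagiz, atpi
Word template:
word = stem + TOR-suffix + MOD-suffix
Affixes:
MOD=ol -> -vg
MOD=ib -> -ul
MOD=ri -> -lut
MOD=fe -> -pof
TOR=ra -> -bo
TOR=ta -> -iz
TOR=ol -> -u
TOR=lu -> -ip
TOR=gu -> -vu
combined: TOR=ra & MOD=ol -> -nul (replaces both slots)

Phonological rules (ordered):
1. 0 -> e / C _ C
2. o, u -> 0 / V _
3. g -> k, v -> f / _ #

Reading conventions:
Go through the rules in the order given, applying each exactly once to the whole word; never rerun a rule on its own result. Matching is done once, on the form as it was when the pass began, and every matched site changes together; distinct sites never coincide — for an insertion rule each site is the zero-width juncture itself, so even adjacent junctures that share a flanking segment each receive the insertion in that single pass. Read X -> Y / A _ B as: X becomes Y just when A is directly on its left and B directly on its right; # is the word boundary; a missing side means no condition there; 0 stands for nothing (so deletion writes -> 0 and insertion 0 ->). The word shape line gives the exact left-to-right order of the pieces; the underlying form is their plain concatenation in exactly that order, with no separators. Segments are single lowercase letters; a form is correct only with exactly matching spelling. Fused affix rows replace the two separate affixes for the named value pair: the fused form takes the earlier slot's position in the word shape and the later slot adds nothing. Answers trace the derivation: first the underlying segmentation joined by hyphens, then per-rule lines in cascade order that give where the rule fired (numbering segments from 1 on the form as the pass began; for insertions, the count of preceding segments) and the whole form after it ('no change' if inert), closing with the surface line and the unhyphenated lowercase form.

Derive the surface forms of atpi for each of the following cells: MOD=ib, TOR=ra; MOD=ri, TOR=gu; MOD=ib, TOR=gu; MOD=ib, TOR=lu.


cell MOD=ib, TOR=ra:
underlying: atpi-bo-ul
1. 0 -> e / C _ C: inserts after position(s) 2: atepiboul
2. o, u -> 0 / V _: fires at position(s) 8: atepibol
3. g -> k, v -> f / _ #: no change
surface: atepibol

cell MOD=ri, TOR=gu:
underlying: atpi-vu-lut
1. 0 -> e / C _ C: inserts after position(s) 2: atepivulut
2. o, u -> 0 / V _: no change
3. g -> k, v -> f / _ #: no change
surface: atepivulut

cell MOD=ib, TOR=gu:
underlying: atpi-vu-ul
1. 0 -> e / C _ C: inserts after position(s) 2: atepivuul
2. o, u -> 0 / V _: fires at position(s) 8: atepivul
3. g -> k, v -> f / _ #: no change
surface: atepivul

cell MOD=ib, TOR=lu:
underlying: atpi-ip-ul
1. 0 -> e / C _ C: inserts after position(s) 2: atepiipul
2. o, u -> 0 / V _: no change
3. g -> k, v -> f / _ #: no change
surface: atepiipul


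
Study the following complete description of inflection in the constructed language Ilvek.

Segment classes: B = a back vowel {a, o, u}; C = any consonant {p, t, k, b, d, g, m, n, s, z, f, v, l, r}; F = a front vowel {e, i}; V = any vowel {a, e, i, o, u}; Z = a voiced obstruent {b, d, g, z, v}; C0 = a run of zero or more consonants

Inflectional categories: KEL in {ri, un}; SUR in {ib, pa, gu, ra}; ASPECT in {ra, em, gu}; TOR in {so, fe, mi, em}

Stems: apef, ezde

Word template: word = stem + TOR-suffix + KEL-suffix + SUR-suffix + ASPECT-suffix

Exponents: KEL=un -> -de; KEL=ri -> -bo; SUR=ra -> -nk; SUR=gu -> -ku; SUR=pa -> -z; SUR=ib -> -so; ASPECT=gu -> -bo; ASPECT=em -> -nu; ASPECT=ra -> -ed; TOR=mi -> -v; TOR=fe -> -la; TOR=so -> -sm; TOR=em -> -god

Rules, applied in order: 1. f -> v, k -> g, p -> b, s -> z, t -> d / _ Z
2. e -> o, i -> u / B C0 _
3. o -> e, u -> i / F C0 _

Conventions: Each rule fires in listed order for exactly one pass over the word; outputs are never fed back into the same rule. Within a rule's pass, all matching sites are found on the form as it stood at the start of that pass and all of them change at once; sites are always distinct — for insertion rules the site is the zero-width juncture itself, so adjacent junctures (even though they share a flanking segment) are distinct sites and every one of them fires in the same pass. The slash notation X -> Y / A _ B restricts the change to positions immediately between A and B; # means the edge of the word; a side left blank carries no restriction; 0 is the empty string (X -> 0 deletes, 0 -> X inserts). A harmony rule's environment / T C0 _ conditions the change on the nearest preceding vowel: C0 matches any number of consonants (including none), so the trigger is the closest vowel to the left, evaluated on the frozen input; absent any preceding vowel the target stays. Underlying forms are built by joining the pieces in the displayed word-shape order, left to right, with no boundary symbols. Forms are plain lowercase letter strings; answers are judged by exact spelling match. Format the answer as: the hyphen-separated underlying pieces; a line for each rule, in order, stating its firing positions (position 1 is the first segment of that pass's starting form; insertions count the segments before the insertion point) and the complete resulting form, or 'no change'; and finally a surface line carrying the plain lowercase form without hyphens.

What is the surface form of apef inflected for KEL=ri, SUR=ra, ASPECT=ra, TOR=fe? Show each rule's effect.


underlying: apef-la-bo-nk-ed
1. f -> v, k -> g, p -> b, s -> z, t -> d / _ Z: no change
2. e -> o, i -> u / B C0 _: fires at position(s) 3, 11: apoflabonkod
3. o -> e, u -> i / F C0 _: no change
surface: apoflabonkod


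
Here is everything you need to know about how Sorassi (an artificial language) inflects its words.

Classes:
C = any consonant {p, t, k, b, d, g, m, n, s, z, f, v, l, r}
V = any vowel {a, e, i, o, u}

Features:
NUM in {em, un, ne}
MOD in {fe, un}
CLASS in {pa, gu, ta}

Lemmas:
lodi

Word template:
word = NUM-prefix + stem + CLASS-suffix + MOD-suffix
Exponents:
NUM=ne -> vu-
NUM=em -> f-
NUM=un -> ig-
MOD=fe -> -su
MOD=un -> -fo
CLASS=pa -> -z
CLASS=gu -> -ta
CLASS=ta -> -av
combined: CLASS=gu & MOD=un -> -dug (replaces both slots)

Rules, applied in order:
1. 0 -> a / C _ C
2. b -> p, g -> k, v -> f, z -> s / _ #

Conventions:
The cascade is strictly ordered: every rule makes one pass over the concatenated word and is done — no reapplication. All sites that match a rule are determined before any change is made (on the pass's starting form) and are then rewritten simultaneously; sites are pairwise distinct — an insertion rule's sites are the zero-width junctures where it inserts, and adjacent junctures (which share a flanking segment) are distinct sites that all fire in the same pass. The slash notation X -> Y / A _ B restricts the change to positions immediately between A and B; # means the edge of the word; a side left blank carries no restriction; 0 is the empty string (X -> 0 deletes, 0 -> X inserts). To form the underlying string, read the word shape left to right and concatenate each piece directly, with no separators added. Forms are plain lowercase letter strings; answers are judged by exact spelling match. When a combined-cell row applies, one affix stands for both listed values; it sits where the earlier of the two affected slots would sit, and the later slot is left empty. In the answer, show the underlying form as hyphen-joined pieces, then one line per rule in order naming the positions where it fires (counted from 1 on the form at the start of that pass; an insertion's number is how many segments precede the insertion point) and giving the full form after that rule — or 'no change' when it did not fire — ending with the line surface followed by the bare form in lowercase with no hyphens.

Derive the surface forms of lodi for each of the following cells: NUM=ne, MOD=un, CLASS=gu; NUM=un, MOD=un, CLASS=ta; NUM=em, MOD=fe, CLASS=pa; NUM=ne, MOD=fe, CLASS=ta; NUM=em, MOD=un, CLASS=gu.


cell NUM=ne, MOD=un, CLASS=gu:
underlying: vu-lodi-dug
1. 0 -> a / C _ C: no change
2. b -> p, g -> k, v -> f, z -> s / _ #: fires at position(s) 9: vulodiduk
surface: vulodiduk

cell NUM=un, MOD=un, CLASS=ta:
underlying: ig-lodi-av-fo
1. 0 -> a / C _ C: inserts after position(s) 2, 8: igalodiavafo
2. b -> p, g -> k, v -> f, z -> s / _ #: no change
surface: igalodiavafo

cell NUM=em, MOD=fe, CLASS=pa:
underlying: f-lodi-z-su
1. 0 -> a / C _ C: inserts after position(s) 1, 6: falodizasu
2. b -> p, g -> k, v -> f, z -> s / _ #: no change
surface: falodizasu

cell NUM=ne, MOD=fe, CLASS=ta:
underlying: vu-lodi-av-su
1. 0 -> a / C _ C: inserts after position(s) 8: vulodiavasu
2. b -> p, g -> k, v -> f, z -> s / _ #: no change
surface: vulodiavasu

cell NUM=em, MOD=un, CLASS=gu:
underlying: f-lodi-dug
1. 0 -> a / C _ C: inserts after position(s) 1: falodidug
2. b -> p, g -> k, v -> f, z -> s / _ #: fires at position(s) 9: falodiduk
surface: falodiduk


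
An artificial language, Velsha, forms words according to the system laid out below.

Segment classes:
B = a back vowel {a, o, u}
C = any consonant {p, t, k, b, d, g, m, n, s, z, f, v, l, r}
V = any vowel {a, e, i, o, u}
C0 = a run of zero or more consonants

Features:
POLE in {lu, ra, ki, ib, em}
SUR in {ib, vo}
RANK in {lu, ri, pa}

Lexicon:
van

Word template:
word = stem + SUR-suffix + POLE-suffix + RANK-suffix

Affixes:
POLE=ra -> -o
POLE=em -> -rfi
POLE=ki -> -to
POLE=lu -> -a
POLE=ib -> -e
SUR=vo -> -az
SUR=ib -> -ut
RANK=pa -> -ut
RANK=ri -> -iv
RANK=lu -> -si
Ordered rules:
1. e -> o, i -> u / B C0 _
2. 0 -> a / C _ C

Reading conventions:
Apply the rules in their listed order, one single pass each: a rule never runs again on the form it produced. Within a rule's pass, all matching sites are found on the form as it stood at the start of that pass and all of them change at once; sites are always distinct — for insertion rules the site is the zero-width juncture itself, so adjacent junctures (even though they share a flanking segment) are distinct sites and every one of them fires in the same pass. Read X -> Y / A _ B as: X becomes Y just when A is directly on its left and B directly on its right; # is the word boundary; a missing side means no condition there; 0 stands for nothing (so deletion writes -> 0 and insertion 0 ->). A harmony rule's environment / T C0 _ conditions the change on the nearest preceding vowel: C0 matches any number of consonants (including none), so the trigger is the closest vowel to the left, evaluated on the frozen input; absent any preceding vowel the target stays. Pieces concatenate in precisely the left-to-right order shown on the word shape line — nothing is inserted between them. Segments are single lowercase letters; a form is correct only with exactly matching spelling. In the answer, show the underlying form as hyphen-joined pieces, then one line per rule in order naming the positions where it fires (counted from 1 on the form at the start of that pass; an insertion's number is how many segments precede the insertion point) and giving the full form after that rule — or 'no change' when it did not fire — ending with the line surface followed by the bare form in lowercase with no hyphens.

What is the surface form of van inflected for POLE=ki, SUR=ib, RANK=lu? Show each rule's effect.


underlying: van-ut-to-si
1. e -> o, i -> u / B C0 _: fires at position(s) 9: vanuttosu
2. 0 -> a / C _ C: inserts after position(s) 5: vanutatosu
surface: vanutatosu


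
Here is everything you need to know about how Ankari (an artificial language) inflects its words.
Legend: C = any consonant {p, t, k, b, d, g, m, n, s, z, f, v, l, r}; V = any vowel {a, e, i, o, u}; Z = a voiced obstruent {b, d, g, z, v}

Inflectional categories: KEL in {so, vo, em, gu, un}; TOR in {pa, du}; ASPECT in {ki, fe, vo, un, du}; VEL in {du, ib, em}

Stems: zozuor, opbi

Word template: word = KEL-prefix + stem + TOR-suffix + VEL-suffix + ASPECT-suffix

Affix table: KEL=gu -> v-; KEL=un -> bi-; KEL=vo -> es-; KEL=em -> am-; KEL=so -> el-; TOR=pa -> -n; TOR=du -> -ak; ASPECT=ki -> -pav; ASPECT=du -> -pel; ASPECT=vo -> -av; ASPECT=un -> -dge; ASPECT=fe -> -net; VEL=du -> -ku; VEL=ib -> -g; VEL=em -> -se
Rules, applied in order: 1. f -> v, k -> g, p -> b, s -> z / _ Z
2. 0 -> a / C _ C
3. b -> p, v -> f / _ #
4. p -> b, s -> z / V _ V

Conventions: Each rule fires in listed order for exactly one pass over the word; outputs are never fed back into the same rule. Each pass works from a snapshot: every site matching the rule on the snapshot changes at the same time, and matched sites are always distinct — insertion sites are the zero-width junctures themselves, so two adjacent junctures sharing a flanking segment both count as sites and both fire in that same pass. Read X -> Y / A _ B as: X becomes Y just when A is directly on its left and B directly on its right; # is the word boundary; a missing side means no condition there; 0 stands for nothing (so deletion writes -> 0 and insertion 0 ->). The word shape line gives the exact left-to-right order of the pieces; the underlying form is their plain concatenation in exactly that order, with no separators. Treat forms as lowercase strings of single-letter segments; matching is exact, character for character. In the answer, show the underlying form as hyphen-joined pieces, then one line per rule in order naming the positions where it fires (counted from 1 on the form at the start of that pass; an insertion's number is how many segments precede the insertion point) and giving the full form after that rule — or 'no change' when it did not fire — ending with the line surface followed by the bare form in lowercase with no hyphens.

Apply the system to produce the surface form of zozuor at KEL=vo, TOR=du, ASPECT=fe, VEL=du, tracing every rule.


underlying: es-zozuor-ak-ku-net
1. f -> v, k -> g, p -> b, s -> z / _ Z: fires at position(s) 2: ezzozuorakkunet
2. 0 -> a / C _ C: inserts after position(s) 2, 10: ezazozuorakakunet
3. b -> p, v -> f / _ #: no change
4. p -> b, s -> z / V _ V: no change
surface: ezazozuorakakunet


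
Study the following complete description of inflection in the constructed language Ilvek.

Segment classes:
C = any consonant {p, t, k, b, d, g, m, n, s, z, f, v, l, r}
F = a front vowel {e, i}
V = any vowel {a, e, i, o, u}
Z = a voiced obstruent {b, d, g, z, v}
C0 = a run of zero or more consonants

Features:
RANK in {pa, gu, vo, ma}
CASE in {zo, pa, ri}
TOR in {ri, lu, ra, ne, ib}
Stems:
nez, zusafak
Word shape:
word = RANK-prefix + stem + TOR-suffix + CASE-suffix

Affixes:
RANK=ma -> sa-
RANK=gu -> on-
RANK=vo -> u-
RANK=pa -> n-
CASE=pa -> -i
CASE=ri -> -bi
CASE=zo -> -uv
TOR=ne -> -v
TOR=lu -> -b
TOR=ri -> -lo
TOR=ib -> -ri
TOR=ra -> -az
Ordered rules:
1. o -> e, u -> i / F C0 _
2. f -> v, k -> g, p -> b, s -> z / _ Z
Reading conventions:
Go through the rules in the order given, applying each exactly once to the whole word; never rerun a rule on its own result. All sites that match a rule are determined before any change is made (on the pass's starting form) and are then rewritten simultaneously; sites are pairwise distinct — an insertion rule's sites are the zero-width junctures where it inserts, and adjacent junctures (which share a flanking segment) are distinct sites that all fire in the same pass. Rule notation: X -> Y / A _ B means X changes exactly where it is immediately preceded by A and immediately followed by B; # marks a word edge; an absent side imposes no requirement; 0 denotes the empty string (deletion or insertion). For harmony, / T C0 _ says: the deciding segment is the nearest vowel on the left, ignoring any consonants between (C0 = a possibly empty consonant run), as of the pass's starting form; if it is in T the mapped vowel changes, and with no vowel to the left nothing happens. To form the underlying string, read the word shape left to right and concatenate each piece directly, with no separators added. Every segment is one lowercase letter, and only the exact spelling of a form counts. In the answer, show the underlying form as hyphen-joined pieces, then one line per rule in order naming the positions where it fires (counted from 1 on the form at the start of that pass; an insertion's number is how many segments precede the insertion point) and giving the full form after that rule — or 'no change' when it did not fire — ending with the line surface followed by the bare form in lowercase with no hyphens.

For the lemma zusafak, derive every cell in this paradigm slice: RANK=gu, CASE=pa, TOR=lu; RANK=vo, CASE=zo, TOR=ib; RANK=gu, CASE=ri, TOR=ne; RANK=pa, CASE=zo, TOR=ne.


cell RANK=gu, CASE=pa, TOR=lu:
underlying: on-zusafak-b-i
1. o -> e, u -> i / F C0 _: no change
2. f -> v, k -> g, p -> b, s -> z / _ Z: fires at position(s) 9: onzusafagbi
surface: onzusafagbi

cell RANK=vo, CASE=zo, TOR=ib:
underlying: u-zusafak-ri-uv
1. o -> e, u -> i / F C0 _: fires at position(s) 11: uzusafakriiv
2. f -> v, k -> g, p -> b, s -> z / _ Z: no change
surface: uzusafakriiv

cell RANK=gu, CASE=ri, TOR=ne:
underlying: on-zusafak-v-bi
1. o -> e, u -> i / F C0 _: no change
2. f -> v, k -> g, p -> b, s -> z / _ Z: fires at position(s) 9: onzusafagvbi
surface: onzusafagvbi

cell RANK=pa, CASE=zo, TOR=ne:
underlying: n-zusafak-v-uv
1. o -> e, u -> i / F C0 _: no change
2. f -> v, k -> g, p -> b, s -> z / _ Z: fires at position(s) 8: nzusafagvuv
surface: nzusafagvuv


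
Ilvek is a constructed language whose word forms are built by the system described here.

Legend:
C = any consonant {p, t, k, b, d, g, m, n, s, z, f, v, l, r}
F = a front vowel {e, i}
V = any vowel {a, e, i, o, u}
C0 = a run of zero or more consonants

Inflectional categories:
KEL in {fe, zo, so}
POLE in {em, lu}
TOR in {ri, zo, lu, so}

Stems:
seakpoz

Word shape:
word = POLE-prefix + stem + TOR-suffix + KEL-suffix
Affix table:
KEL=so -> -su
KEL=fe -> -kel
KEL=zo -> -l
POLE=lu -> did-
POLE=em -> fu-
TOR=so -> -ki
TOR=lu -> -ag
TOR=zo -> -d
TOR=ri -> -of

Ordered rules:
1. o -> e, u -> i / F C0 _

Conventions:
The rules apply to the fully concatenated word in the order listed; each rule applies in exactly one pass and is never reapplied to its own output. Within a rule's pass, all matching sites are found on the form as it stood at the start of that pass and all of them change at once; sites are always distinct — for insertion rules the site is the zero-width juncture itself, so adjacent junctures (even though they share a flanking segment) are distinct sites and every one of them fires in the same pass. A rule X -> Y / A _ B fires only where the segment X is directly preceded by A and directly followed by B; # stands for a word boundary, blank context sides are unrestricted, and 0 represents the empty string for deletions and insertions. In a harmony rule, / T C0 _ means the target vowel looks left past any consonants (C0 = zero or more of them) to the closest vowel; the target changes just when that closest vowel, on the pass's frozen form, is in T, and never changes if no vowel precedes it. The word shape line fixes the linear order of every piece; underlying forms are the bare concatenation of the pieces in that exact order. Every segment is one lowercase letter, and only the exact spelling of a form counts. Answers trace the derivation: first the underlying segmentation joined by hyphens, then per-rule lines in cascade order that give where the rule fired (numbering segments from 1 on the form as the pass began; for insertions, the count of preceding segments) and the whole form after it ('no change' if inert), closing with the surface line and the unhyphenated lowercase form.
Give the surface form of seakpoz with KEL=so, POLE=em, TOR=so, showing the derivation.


underlying: fu-seakpoz-ki-su
1. o -> e, u -> i / F C0 _: fires at position(s) 13: fuseakpozkisi
surface: fuseakpozkisi


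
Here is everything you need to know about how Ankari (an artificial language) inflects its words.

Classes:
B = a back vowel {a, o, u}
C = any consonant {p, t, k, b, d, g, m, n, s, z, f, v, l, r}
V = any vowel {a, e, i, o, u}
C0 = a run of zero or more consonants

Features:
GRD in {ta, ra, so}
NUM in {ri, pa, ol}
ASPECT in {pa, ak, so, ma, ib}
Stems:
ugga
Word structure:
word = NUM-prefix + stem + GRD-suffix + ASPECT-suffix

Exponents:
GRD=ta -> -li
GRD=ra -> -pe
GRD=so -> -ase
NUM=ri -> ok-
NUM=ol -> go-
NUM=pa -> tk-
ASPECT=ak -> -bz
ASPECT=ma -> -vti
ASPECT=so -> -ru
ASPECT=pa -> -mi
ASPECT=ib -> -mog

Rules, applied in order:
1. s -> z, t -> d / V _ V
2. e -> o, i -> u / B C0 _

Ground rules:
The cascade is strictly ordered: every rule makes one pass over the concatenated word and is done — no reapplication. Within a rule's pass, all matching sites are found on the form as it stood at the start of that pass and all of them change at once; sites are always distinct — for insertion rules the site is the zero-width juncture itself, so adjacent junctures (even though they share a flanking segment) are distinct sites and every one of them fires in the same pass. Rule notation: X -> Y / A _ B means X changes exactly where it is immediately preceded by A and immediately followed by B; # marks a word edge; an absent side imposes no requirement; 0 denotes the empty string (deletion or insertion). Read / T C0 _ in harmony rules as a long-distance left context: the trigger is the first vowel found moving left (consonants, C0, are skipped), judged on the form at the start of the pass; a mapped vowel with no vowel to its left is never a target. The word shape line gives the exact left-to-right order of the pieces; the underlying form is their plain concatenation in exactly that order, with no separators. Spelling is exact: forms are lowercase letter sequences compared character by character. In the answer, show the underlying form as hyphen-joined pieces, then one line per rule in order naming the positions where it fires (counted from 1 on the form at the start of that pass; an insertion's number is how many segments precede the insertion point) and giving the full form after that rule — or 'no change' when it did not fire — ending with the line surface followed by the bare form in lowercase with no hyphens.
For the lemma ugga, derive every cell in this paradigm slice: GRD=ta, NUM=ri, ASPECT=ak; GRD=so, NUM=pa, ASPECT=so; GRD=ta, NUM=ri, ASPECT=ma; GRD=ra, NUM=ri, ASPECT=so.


cell GRD=ta, NUM=ri, ASPECT=ak:
underlying: ok-ugga-li-bz
1. s -> z, t -> d / V _ V: no change
2. e -> o, i -> u / B C0 _: fires at position(s) 8: okuggalubz
surface: okuggalubz

cell GRD=so, NUM=pa, ASPECT=so:
underlying: tk-ugga-ase-ru
1. s -> z, t -> d / V _ V: fires at position(s) 8: tkuggaazeru
2. e -> o, i -> u / B C0 _: fires at position(s) 9: tkuggaazoru
surface: tkuggaazoru

cell GRD=ta, NUM=ri, ASPECT=ma:
underlying: ok-ugga-li-vti
1. s -> z, t -> d / V _ V: no change
2. e -> o, i -> u / B C0 _: fires at position(s) 8: okuggaluvti
surface: okuggaluvti

cell GRD=ra, NUM=ri, ASPECT=so:
underlying: ok-ugga-pe-ru
1. s -> z, t -> d / V _ V: no change
2. e -> o, i -> u / B C0 _: fires at position(s) 8: okuggaporu
surface: okuggaporu


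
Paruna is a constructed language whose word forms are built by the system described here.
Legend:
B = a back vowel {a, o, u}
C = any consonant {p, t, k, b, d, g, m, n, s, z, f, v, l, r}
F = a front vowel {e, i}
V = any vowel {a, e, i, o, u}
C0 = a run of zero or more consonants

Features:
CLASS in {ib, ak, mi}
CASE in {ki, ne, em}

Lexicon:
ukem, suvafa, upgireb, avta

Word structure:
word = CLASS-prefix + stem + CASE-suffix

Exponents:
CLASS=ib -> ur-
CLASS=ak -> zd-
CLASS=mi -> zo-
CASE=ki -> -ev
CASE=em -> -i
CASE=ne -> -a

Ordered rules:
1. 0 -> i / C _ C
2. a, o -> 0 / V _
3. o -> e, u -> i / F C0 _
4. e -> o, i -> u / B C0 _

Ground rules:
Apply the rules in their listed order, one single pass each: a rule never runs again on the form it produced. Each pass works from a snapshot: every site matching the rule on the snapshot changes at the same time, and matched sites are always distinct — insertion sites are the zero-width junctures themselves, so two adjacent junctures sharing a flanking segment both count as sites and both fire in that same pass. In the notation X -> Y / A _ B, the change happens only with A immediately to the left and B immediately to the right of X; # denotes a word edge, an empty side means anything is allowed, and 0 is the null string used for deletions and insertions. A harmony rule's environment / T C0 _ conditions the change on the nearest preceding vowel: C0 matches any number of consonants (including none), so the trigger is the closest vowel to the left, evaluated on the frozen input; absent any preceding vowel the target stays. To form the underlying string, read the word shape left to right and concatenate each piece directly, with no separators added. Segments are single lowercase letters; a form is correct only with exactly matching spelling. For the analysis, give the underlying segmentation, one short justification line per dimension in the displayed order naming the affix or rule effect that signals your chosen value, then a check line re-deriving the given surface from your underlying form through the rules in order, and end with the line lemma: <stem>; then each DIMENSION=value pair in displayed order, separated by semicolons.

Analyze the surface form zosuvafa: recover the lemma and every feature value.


underlying: zo-suvafa-a
CLASS=mi - signalled by the affix zo-
CASE=ne - signalled by the affix -a
check: zosuvafaa -> zosuvafaa -> zosuvafa -> zosuvafa -> zosuvafa
lemma: suvafa; CLASS=mi; CASE=ne
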